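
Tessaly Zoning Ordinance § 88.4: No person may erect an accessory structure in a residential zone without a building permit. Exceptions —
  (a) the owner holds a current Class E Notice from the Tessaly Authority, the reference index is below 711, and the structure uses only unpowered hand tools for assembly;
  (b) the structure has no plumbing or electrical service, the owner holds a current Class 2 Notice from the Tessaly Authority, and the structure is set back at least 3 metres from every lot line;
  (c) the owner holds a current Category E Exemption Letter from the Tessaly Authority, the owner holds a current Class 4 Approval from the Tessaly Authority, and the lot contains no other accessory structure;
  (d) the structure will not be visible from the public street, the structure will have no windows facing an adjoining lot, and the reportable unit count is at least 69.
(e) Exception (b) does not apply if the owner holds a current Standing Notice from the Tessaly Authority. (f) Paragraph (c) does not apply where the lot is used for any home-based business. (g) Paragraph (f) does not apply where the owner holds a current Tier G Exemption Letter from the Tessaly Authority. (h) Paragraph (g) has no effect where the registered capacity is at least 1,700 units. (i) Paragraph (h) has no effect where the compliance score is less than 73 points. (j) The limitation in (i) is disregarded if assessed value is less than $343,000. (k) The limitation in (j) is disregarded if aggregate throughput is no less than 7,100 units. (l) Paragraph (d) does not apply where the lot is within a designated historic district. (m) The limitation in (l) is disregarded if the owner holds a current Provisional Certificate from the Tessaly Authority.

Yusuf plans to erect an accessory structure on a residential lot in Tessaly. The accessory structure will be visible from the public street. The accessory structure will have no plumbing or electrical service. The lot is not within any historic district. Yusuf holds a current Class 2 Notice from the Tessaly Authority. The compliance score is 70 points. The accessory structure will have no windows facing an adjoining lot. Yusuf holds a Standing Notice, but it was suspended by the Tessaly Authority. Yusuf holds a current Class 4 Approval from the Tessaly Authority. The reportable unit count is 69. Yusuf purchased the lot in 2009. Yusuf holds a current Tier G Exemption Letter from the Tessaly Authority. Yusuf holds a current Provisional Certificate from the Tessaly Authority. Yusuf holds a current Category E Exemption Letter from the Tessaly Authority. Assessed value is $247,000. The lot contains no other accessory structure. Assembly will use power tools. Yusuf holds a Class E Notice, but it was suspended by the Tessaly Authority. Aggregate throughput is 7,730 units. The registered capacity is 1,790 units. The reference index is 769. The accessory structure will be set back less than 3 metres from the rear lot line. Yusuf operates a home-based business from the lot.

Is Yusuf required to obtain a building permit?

No — exception (c) applies; Yusuf does not need a building permit.

Exception (a) requires that the owner holds a current Class E Notice from the Tessaly Authority; but no current Class E Notice is held, so (a) is unavailable.
Exception (b) fails — the rear setback is under 3 m.
All of (c)'s requirements are met (a current Category E Exemption Letter is held; a current Class 4 Approval is held; the lot has no other accessory structure). As to paragraphs (f)–(k): (f) is engaged (a home-based business operates on the lot), but yields to (g): (g) operates — a current Tier G Exemption Letter is held. (h) is engaged (the registered capacity is 1,790 units, meeting the 1,700 units threshold), but yields to (i): (i) is triggered — the compliance score is 70 points, less than the 73 points limit. (j) would limit (i) — assessed value is $247,000, less than the $343,000 limit — but (k) sets (j) aside: (k) operates against (j): aggregate throughput is 7,730 units, meeting the 7,100 units threshold. (c) remains available.
Exception (d) does not apply: the structure will be visible from the street.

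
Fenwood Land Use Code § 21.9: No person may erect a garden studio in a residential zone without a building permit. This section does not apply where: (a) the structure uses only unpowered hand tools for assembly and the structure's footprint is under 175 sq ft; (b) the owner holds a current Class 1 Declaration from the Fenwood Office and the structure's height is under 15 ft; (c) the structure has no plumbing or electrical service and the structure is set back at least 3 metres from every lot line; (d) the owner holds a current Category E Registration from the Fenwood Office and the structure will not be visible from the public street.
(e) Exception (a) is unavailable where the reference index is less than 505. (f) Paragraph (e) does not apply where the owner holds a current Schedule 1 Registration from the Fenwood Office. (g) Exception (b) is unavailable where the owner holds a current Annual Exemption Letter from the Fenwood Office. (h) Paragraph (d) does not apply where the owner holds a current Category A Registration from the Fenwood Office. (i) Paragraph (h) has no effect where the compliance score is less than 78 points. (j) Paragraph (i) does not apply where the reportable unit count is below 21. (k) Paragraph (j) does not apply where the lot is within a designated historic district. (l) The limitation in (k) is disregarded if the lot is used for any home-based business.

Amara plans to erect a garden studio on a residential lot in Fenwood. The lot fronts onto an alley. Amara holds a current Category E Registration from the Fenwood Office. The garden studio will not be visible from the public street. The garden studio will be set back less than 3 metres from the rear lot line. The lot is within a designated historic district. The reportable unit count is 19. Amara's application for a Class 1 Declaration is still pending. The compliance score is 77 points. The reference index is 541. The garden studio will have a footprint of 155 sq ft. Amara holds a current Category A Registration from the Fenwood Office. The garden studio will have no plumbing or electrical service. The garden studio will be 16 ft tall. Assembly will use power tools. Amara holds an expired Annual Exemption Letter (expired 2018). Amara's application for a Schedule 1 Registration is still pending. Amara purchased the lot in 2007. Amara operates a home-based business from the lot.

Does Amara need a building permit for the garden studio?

Exception (a) fails — assembly uses power tools.
Exception (b) does not apply: no current Class 1 Declaration is held.
Exception (c) fails — the rear setback is under 3 m.
Exception (d)'s conditions are all satisfied: a current Category E Registration is held; the structure will not be visible from the street. But applying paragraphs (h)–(l): (h) operates against (d): a current Category A Registration is held. (i) would limit (h) — the compliance score is 77 points, less than the 78 points limit — but (j) sets (i) aside: (j) is engaged — the reportable unit count is 19, below the 21 limit. (k) would limit (j) — the lot is in a historic district — but (l) sets (k) aside: (l) applies — a home-based business operates on the lot. (d) is therefore removed.
No exception applies. The general rule governs.

Yes — Amara must obtain a building permit.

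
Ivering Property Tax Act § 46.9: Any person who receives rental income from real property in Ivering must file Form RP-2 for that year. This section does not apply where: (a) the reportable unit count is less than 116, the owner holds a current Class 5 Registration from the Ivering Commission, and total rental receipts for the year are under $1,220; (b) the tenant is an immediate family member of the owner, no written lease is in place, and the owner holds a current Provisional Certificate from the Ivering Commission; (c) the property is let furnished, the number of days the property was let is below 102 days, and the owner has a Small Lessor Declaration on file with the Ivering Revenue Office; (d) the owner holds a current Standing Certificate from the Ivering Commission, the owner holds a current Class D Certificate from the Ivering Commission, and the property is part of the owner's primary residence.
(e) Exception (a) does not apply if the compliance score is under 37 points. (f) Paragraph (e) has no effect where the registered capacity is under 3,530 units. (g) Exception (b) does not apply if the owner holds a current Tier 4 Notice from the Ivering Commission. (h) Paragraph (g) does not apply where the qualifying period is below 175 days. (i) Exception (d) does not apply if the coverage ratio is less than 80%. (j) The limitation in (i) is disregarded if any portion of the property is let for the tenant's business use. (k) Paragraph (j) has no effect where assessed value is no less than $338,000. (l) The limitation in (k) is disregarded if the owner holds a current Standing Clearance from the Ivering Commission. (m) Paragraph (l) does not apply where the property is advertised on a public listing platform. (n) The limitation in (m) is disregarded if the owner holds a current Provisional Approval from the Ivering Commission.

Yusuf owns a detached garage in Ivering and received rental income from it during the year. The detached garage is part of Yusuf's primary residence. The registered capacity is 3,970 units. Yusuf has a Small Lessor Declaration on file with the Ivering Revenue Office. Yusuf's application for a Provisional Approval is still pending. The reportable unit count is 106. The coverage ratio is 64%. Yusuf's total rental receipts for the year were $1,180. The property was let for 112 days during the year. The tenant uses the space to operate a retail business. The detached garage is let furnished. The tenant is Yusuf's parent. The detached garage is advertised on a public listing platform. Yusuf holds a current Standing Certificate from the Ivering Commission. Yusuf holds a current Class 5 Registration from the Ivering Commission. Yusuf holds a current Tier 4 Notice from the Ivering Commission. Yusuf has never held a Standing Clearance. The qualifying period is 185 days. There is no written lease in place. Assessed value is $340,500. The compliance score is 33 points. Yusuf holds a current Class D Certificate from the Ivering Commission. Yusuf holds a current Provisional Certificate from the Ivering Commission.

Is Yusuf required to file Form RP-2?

All of (a)'s requirements are met (the reportable unit count is 106, less than the 116 limit; a current Class 5 Registration is held; total rental receipts for the year are $1,180, under the $1,220 limit). But: (e) operates against (a): the compliance score is 33 points, under the 37 points limit. (f), which would lift (e), is not engaged — the registered capacity is 3,970 units, not under 3,530 units. (a) is therefore removed.
All of (b)'s requirements are met (the tenant is an immediate family member; there is no written lease; a current Provisional Certificate is held). Turning to paragraphs (g)–(h): (g) operates — a current Tier 4 Notice is held. (h) is not triggered (the qualifying period is 185 days, not below 175 days), so (g) stands. (b) is therefore removed.
Exception (c) fails — the number of days the property was let is 112 days, not below 102 days.
Exception (d): a current Standing Certificate is held; a current Class D Certificate is held; the detached garage is part of the primary residence — every condition holds. But applying paragraphs (i)–(n): (i) operates against (d): the coverage ratio is 64%, less than the 80% limit. (j) would limit (i) — the space is let for business use — but (k) sets (j) aside: (k) operates against (j): assessed value is $340,500, meeting the $338,000 threshold. (l), which would lift (k), does not operate here — no current Standing Clearance is held. (d) is therefore removed.
No exception applies. The general rule governs.

Yes — Yusuf must file Form RP-2.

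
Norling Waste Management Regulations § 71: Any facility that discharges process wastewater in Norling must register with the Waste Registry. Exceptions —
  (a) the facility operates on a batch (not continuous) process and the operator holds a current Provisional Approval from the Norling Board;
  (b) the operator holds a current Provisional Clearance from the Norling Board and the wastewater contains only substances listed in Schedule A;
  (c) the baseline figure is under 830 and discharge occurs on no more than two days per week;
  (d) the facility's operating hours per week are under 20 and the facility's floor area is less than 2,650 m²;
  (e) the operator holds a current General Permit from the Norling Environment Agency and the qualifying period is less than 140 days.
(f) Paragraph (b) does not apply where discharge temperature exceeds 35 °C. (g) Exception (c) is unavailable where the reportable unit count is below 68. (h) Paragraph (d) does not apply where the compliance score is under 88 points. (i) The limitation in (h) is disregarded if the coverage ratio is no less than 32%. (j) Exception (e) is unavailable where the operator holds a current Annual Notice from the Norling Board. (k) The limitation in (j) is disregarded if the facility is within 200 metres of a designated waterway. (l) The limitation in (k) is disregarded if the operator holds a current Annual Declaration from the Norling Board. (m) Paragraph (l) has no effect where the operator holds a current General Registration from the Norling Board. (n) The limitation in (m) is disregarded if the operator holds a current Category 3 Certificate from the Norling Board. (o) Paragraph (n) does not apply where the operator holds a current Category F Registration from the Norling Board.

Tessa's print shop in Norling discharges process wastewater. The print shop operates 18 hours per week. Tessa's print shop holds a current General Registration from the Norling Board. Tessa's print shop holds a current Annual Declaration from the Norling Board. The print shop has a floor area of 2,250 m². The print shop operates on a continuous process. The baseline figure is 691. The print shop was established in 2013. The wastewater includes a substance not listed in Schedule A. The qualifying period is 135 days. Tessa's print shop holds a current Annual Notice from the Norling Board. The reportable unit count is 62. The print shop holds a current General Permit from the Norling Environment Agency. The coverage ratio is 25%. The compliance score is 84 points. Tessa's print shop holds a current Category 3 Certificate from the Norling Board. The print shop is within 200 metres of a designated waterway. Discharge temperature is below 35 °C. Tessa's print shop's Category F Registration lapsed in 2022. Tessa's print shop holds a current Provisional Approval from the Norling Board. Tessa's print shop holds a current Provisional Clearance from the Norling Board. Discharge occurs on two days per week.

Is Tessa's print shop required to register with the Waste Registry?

Exception (a) fails — the facility operates on a continuous process.
Exception (b) does not apply: the wastewater includes a non-Schedule-A substance.
All of (c)'s requirements are met (the baseline figure is 691, under the 830 limit; discharge occurs on no more than two days per week). But applying paragraph (g): (g) is triggered — the reportable unit count is 62, below the 68 limit. So (c) is unavailable.
Exception (d)'s conditions are all satisfied: the facility's operating hours per week are 18, under the 20 limit; the facility's floor area is 2,250 m², less than the 2,650 m² limit. Turning to paragraphs (h)–(i): (h) operates against (d): the compliance score is 84 points, under the 88 points limit. (i), which would lift (h), is not triggered — the coverage ratio is 25%, short of 32%. Exception (d) does not apply.
Exception (e) is satisfied on its face — a current General Permit is held; the qualifying period is 135 days, less than the 140 days limit. Turning to paragraphs (j)–(o): (j) operates against (e): a current Annual Notice is held. (k) would limit (j) — the print shop is within 200 m of a designated waterway — but (l) sets (k) aside: (l) operates against (k): a current Annual Declaration is held. (m) operates (a current General Registration is held), but is set aside by (n): (n) operates against (m): a current Category 3 Certificate is held. (o) is not engaged (there is no Category F Registration in force), so (n) stands. (e) is therefore removed.
Every exception is unavailable, so the rule governs.

Yes — Tessa's print shop must register with the Waste Registry.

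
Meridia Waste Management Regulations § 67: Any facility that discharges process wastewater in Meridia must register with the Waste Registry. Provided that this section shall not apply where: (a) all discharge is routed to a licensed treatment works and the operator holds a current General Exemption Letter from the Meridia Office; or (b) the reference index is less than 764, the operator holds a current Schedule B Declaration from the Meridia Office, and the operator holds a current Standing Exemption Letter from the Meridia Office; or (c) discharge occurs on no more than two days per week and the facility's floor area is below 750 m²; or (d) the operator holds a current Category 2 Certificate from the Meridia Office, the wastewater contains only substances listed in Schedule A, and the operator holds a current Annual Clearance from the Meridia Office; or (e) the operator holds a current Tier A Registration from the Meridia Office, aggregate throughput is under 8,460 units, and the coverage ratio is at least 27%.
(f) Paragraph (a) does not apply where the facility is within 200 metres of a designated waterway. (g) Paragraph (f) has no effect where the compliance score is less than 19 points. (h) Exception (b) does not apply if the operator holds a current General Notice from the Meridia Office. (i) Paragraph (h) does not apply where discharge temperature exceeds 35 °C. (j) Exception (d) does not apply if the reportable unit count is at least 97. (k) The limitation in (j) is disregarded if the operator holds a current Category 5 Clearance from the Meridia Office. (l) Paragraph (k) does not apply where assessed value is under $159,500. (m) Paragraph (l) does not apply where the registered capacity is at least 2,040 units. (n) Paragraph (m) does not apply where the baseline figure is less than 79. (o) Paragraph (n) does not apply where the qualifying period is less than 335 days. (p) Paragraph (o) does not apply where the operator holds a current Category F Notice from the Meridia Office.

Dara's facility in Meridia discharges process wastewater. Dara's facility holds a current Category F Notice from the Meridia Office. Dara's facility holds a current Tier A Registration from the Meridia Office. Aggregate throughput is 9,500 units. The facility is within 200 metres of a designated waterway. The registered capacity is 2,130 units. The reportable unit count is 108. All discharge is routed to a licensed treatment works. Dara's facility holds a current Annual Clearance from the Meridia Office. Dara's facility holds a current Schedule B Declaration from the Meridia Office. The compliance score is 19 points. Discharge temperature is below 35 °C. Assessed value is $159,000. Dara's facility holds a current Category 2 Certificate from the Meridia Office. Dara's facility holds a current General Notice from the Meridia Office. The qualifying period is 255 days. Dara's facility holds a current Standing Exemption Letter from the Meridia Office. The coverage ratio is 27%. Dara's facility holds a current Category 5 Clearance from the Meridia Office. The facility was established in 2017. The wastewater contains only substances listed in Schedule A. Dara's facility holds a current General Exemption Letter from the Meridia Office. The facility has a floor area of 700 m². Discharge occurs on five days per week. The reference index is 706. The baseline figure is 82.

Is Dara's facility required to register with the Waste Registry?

No — exception (d) applies; Dara's facility is not required to register with the Waste Registry.

Exception (a)'s conditions are all satisfied: discharge is routed to a licensed treatment works; a current General Exemption Letter is held. But: (f) is engaged — the facility is within 200 m of a designated waterway. (g) does not operate here (the compliance score is 19 points, not less than 19 points), so (f) stands. (a) is therefore removed.
All of (b)'s requirements are met (the reference index is 706, less than the 764 limit; a current Schedule B Declaration is held; a current Standing Exemption Letter is held). Turning to paragraphs (h)–(i): (h) operates — a current General Notice is held. (i) does not operate here (discharge temperature is below 35 °C), so (h) stands. (b) is therefore removed.
Exception (c) fails — discharge occurs on five days per week.
Exception (d)'s conditions are all satisfied: a current Category 2 Certificate is held; the wastewater is Schedule-A-only; a current Annual Clearance is held. Under paragraphs (j)–(p): (j) would limit (d) — the reportable unit count is 108, meeting the 97 threshold — but (k) sets (j) aside: (k) operates against (j): a current Category 5 Clearance is held. (l) is triggered (assessed value is $159,000, under the $159,500 limit), but is set aside by (m): (m) is triggered — the registered capacity is 2,130 units, meeting the 2,040 units threshold. (n) is not engaged (the baseline figure is 82, not less than 79), so (m) stands. So (d) applies.
Exception (e) fails — aggregate throughput is 9,500 units, not under 8,460 units.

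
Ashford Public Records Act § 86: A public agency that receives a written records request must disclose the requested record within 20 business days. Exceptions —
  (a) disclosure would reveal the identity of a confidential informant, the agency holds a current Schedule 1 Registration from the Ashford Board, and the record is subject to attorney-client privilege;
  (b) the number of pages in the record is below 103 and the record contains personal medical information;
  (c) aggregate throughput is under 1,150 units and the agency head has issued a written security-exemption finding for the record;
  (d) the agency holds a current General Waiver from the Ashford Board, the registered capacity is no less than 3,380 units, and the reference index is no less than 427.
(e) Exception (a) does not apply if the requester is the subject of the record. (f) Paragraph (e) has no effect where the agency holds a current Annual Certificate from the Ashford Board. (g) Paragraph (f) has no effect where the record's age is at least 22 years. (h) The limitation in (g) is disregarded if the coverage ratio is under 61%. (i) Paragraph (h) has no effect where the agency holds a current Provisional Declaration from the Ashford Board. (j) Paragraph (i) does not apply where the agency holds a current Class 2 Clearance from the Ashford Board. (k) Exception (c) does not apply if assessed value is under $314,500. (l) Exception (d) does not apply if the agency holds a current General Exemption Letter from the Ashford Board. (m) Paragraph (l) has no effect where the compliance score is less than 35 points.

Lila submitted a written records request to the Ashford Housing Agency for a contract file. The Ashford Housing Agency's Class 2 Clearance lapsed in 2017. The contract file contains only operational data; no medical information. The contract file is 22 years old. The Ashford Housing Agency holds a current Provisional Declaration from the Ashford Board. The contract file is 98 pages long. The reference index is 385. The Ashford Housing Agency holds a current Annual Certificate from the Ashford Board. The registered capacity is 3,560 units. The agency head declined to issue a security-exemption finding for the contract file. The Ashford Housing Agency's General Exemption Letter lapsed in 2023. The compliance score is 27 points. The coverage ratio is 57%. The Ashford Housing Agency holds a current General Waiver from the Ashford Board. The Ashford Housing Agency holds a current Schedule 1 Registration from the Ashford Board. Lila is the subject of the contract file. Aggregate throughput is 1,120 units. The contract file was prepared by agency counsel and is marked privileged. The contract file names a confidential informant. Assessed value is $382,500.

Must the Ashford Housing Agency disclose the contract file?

Yes — the Ashford Housing Agency must disclose the contract file.

Exception (a): the contract file names a confidential informant; a current Schedule 1 Registration is held; the contract file is privileged — every condition holds. Turning to paragraphs (e)–(j): (e) operates against (a): Lila is the subject of the contract file. (f) would limit (e) — a current Annual Certificate is held — but (g) sets (f) aside: (g) operates against (f): the record's age is 22 years, meeting the 22 years threshold. (h) would limit (g) — the coverage ratio is 57%, under the 61% limit — but (i) sets (h) aside: (i) is triggered — a current Provisional Declaration is held. (j), which would lift (i), is inapplicable — there is no Class 2 Clearance in force. So (a) is unavailable.
Exception (b) fails — the contract file contains only operational data.
Exception (c) fails — the agency head declined to issue a security-exemption finding.
Exception (d) fails — the reference index is 385, short of 427.
No exception applies. The general rule governs.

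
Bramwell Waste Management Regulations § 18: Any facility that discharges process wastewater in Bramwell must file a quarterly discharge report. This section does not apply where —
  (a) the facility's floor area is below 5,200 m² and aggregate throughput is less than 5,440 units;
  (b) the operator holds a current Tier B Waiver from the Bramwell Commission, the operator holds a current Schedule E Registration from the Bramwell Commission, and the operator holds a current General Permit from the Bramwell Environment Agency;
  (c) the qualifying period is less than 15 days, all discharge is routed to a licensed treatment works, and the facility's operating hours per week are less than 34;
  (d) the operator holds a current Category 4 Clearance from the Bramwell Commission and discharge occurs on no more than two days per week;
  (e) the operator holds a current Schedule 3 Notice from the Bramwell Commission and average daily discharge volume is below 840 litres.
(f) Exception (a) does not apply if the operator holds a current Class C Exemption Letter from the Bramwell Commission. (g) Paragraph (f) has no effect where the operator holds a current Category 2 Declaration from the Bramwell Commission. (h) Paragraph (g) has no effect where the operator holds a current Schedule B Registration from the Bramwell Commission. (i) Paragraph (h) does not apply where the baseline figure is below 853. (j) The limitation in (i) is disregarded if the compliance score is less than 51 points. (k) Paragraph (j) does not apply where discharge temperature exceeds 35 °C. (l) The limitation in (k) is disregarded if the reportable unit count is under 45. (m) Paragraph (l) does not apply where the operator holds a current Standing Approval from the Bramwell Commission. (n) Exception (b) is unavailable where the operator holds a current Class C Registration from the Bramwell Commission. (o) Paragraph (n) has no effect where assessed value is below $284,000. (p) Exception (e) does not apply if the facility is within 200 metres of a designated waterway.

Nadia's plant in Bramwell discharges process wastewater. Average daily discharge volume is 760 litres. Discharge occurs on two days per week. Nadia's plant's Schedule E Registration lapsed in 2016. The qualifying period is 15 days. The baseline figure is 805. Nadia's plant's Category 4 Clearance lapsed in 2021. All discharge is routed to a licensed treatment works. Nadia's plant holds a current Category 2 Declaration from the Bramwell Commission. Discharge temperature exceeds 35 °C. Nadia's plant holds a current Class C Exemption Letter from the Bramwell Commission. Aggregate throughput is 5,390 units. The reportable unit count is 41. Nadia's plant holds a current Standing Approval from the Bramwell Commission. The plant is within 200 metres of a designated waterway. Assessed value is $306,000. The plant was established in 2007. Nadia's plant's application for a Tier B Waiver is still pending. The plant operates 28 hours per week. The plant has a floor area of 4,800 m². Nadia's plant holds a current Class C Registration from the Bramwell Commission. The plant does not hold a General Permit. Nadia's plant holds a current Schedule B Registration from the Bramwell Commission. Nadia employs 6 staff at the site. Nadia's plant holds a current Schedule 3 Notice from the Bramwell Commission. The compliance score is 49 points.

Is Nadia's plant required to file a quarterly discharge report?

No — exception (a) applies; Nadia's plant is not required to file a quarterly discharge report.

Exception (a)'s conditions are all satisfied: the facility's floor area is 4,800 m², below the 5,200 m² limit; aggregate throughput is 5,390 units, less than the 5,440 units limit. Under paragraphs (f)–(m): (f) would limit (a) — a current Class C Exemption Letter is held — but (g) sets (f) aside: (g) operates against (f): a current Category 2 Declaration is held. (h) operates (a current Schedule B Registration is held), but is set aside by (i): (i) is triggered — the baseline figure is 805, below the 853 limit. (j) operates (the compliance score is 49 points, less than the 51 points limit), but is displaced by (k): (k) is engaged — discharge temperature exceeds 35 °C. (l) is triggered (the reportable unit count is 41, under the 45 limit), but is set aside by (m): (m) operates against (l): a current Standing Approval is held. (a) remains available.
Exception (b) does not apply: the Tier B Waiver is not current.
Exception (c) does not apply: the qualifying period is 15 days, not less than 15 days.
Exception (d) fails — the Category 4 Clearance is not current.
Exception (e)'s conditions are all satisfied: a current Schedule 3 Notice is held; average daily discharge volume is 760 litres, below the 840 litres limit. Turning to paragraph (p): (p) operates against (e): the plant is within 200 m of a designated waterway. So (e) is unavailable.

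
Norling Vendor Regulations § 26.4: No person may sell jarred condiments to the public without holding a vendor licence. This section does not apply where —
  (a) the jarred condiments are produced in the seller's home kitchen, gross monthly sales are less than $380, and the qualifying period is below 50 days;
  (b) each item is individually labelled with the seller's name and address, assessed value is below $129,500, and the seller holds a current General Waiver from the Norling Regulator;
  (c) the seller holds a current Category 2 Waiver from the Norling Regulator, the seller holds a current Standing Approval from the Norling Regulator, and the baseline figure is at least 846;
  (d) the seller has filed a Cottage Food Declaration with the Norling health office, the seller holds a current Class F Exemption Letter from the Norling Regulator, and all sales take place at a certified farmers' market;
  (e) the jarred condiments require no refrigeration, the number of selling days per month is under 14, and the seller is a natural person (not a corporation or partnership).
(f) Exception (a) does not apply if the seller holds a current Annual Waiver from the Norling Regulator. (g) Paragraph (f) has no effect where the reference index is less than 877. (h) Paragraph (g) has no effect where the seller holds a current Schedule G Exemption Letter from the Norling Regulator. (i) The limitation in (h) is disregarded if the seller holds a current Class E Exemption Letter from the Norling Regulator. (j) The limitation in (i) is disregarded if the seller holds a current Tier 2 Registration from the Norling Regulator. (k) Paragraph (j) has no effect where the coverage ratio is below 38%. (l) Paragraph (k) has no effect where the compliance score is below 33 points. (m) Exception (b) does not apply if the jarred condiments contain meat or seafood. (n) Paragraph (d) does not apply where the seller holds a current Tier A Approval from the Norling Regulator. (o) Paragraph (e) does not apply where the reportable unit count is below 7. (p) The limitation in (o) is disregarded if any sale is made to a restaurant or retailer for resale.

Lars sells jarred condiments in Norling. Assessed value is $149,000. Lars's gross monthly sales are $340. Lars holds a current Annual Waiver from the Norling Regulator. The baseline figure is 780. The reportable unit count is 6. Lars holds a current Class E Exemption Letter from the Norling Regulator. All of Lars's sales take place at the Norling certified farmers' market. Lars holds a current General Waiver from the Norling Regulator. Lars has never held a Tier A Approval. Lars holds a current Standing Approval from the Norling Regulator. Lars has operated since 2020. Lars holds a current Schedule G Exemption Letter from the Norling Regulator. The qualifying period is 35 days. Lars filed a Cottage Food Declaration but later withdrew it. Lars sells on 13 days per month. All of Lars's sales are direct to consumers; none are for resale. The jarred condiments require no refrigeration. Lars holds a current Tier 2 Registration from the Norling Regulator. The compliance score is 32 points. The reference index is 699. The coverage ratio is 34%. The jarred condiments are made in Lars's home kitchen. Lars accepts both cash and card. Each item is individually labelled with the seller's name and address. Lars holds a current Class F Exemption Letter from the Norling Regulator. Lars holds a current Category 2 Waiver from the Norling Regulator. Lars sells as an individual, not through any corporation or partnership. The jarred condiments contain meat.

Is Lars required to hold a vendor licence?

All of (a)'s requirements are met (the jarred condiments are home-kitchen produced; gross monthly sales are $340, less than the $380 limit; the qualifying period is 35 days, below the 50 days limit). However, paragraphs (f)–(l) must be considered: (f) operates against (a): a current Annual Waiver is held. (g) is triggered (the reference index is 699, less than the 877 limit), but is displaced by (h): (h) operates against (g): a current Schedule G Exemption Letter is held. (i) would limit (h) — a current Class E Exemption Letter is held — but (j) sets (i) aside: (j) operates — a current Tier 2 Registration is held. (k) operates (the coverage ratio is 34%, below the 38% limit), but is set aside by (l): (l) is engaged — the compliance score is 32 points, below the 33 points limit. Exception (a) does not apply.
Exception (b) fails — assessed value is $149,000, not below $129,500.
Exception (c) fails — the baseline figure is 780, short of 846.
Exception (d) fails — the Cottage Food Declaration was withdrawn.
Exception (e)'s conditions are all satisfied: the jarred condiments are shelf-stable; the number of selling days per month is 13, under the 14 limit; the seller is a natural person. But applying paragraphs (o)–(p): (o) applies — the reportable unit count is 6, below the 7 limit. (p), which would lift (o), does not operate here — no sales are for resale. So (e) is unavailable.
No exception is made out. Lars falls within the general rule.

Yes — Lars must hold a vendor licence.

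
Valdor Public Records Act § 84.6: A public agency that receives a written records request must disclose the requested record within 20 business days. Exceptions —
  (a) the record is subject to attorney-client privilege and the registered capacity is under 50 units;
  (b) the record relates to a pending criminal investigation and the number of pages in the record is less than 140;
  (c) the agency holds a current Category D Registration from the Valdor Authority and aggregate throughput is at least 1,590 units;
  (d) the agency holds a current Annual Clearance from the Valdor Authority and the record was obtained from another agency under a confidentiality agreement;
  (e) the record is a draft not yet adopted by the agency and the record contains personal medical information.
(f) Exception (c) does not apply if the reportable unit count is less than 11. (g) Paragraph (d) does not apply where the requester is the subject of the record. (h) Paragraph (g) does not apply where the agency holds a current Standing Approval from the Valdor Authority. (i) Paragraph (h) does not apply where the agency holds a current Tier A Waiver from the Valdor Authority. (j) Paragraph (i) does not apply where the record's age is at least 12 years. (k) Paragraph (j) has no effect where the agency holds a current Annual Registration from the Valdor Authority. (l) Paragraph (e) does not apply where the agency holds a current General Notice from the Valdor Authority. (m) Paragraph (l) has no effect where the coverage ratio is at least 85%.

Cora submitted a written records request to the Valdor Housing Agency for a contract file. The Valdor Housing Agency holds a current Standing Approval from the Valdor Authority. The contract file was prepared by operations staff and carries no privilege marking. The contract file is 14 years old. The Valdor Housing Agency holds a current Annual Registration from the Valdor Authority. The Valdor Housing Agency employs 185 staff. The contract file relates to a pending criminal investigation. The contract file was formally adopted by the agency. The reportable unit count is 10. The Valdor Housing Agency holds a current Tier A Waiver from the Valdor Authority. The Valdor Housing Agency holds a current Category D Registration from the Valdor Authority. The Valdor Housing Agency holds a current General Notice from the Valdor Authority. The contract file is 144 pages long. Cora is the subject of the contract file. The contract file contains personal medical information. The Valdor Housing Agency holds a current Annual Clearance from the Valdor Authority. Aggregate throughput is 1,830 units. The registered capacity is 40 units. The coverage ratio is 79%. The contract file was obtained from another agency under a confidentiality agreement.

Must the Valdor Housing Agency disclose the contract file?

Exception (a) fails — the contract file carries no privilege marking.
Exception (b) does not apply: the number of pages in the record is 144, not less than 140.
All of (c)'s requirements are met (a current Category D Registration is held; aggregate throughput is 1,830 units, meeting the 1,590 units threshold). But: (f) is engaged — the reportable unit count is 10, less than the 11 limit. Exception (c) does not apply.
Exception (d)'s conditions are all satisfied: a current Annual Clearance is held; the contract file was obtained under a confidentiality agreement. But: (g) is triggered — Cora is the subject of the contract file. (h) would limit (g) — a current Standing Approval is held — but (i) sets (h) aside: (i) operates against (h): a current Tier A Waiver is held. (j) would limit (i) — the record's age is 14 years, meeting the 12 years threshold — but (k) sets (j) aside: (k) is engaged — a current Annual Registration is held. Exception (d) does not apply.
Exception (e) does not apply: the contract file has been formally adopted.
Every exception is unavailable, so the rule governs.

Yes — the Valdor Housing Agency must disclose the contract file.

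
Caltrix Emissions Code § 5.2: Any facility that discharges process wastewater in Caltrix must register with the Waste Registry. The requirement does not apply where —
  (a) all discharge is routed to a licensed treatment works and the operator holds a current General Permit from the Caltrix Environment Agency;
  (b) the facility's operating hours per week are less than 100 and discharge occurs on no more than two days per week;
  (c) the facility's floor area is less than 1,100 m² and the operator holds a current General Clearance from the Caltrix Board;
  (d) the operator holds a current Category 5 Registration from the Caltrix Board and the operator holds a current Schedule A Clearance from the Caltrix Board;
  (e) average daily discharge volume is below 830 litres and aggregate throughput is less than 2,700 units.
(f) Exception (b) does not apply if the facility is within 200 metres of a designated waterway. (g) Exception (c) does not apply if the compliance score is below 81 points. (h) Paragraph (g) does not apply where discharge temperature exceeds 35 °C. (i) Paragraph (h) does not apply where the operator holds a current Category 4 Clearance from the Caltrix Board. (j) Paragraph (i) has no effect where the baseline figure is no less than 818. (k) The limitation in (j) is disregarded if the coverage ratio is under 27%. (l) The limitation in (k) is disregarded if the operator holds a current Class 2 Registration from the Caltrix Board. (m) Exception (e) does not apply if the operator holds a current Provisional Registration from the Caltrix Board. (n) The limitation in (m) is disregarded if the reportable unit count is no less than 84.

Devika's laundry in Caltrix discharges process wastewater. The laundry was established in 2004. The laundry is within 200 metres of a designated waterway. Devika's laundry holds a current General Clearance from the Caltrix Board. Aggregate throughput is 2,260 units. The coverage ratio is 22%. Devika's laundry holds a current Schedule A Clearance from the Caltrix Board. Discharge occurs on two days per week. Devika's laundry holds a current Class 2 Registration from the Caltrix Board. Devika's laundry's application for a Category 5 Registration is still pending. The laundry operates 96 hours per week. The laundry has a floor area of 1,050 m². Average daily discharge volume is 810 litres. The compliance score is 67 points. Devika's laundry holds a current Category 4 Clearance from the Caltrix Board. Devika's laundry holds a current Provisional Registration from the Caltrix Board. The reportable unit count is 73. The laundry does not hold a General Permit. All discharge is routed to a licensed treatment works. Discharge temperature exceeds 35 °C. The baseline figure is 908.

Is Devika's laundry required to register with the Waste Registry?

Exception (a) fails — no General Permit is held.
Exception (b)'s conditions are all satisfied: the facility's operating hours per week are 96, less than the 100 limit; discharge occurs on no more than two days per week. However, paragraph (f) must be considered: (f) operates against (b): the laundry is within 200 m of a designated waterway. So (b) is unavailable.
Exception (c): the facility's floor area is 1,050 m², less than the 1,100 m² limit; a current General Clearance is held — every condition holds. Under paragraphs (g)–(l): (g) is triggered (the compliance score is 67 points, below the 81 points limit), but is set aside by (h): (h) operates against (g): discharge temperature exceeds 35 °C. (i) would limit (h) — a current Category 4 Clearance is held — but (j) sets (i) aside: (j) is triggered — the baseline figure is 908, meeting the 818 threshold. (k) is engaged (the coverage ratio is 22%, under the 27% limit), but is overridden by (l): (l) operates — a current Class 2 Registration is held. Exception (c) stands.
Exception (d) requires that the operator holds a current Category 5 Registration from the Caltrix Board; but no current Category 5 Registration is held, so (d) is unavailable.
Exception (e) is satisfied on its face — average daily discharge volume is 810 litres, below the 830 litres limit; aggregate throughput is 2,260 units, less than the 2,700 units limit. Turning to paragraphs (m)–(n): (m) operates against (e): a current Provisional Registration is held. (n) is inapplicable (the reportable unit count is 73, short of 84), so (m) stands. Exception (e) does not apply.

No — exception (c) applies; Devika's laundry is not required to register with the Waste Registry.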